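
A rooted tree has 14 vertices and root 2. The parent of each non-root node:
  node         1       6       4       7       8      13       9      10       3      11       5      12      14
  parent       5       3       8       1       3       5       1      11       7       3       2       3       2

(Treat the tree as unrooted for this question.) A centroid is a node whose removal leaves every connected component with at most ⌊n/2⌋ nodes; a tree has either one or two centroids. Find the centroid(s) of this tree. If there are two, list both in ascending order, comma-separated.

3, 7

Removing 3 splits the tree into components of sizes 7, 2, 2, 1, 1; the largest is 7 ≤ ⌊14/2⌋ = 7.
Its neighbour 7 also leaves a largest component of size 7, so both are centroids.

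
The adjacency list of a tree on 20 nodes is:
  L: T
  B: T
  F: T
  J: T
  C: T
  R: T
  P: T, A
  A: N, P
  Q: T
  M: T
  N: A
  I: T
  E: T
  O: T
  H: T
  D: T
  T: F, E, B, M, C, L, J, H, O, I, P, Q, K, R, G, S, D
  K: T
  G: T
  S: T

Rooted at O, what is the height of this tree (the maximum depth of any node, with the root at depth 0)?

The longest root-to-leaf path is O–T–P–A–N (4 edges).

4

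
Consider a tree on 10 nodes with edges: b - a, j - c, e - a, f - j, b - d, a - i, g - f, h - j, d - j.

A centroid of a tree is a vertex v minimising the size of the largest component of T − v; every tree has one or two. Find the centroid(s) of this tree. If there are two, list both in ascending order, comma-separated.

Removing d splits the tree into components of sizes 5, 4; the largest is 5 ≤ ⌊10/2⌋ = 5.
j is adjacent to d and is also a centroid (the largest component after removing it is likewise 5).

d, j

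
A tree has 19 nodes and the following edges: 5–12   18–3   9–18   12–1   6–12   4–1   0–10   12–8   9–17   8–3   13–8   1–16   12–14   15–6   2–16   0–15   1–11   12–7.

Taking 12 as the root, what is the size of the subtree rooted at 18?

3

18's subtree: {18, 9, 17}, size 3.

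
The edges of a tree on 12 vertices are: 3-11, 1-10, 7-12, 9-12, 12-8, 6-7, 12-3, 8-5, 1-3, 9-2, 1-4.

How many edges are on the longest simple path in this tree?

5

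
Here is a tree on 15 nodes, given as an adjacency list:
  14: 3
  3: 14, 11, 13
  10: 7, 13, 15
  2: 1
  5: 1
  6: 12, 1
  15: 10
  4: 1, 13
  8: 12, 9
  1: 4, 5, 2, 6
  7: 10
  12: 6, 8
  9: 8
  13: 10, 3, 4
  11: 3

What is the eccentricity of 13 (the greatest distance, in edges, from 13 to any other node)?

The node farthest from 13 is 9, via 13 – 4 – 1 – 6 – 12 – 8 – 9 — 6 edges.

6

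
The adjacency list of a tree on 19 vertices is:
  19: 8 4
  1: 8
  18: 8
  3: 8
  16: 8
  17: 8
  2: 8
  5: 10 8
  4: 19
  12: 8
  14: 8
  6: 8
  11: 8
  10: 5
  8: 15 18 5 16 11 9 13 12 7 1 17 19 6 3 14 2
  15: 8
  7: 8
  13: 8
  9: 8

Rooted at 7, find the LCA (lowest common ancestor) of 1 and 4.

8

1's ancestor chain is 1, 8, 7 and 4's is 4, 19, 8, 7; they first meet at 8.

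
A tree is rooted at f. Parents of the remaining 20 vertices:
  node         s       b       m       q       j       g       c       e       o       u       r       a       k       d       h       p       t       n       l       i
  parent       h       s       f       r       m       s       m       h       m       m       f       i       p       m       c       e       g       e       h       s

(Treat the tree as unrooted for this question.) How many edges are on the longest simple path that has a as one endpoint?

8

A farthest node from a is q.
The path a-i-s-h-c-m-f-r-q has 8 edges.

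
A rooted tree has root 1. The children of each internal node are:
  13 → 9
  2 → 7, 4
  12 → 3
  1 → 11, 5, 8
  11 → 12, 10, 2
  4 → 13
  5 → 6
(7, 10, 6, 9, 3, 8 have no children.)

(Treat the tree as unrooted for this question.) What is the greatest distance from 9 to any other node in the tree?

7

Distances from 9 peak at 7, attained at 6.
9-13-4-2-11-1-5-6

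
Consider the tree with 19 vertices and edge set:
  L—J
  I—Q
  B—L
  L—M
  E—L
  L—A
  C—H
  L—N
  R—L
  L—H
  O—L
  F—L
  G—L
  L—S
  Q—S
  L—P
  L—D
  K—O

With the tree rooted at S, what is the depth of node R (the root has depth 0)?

Climbing from R to the root: R – L – S. That's 2 steps.

2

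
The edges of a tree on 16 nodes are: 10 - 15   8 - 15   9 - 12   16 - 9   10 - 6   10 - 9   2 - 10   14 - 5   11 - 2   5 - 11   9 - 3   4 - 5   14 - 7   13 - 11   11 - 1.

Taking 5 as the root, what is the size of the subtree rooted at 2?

9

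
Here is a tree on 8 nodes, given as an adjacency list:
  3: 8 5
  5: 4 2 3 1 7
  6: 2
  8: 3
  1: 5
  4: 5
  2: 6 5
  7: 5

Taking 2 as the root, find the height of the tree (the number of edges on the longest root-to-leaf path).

3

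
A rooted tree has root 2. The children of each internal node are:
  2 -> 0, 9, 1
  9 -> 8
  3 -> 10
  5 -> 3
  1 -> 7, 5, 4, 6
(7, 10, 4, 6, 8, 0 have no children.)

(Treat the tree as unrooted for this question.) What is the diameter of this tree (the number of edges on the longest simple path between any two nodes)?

6

Starting from 10, a farthest node is 8 at distance 6.
One longest path: 10-3-5-1-2-9-8.
So the diameter is 6.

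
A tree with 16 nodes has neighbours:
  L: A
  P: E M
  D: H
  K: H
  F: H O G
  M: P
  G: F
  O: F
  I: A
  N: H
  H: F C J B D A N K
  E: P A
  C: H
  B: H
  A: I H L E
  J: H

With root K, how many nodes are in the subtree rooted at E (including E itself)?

Descendants of E (including itself): E, P, M. That's 3.

3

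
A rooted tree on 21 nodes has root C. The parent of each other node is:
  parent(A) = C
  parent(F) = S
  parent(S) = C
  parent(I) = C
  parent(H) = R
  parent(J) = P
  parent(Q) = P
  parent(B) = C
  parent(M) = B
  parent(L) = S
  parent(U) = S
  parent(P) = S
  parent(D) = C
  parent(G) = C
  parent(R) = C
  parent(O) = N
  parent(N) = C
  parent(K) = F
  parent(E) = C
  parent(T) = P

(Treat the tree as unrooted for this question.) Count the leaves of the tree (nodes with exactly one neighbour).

14

The leaves are A, D, E, G, H, I, J, K, L, M, O, Q, T, U.
That is 14 leaves.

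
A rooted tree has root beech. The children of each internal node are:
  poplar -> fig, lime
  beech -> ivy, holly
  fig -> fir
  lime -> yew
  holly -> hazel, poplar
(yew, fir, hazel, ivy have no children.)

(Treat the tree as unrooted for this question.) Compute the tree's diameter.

5

Starting from yew, a farthest node is ivy at distance 5.
One longest path: yew – lime – poplar – holly – beech – ivy.
So the diameter is 5.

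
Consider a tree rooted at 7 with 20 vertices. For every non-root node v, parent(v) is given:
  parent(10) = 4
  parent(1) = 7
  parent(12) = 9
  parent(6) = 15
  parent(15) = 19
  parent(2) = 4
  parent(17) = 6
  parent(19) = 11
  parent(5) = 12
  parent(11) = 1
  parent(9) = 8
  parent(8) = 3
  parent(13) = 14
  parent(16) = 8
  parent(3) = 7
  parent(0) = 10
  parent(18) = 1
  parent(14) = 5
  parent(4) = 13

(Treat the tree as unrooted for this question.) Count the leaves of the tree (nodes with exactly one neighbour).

Exactly 5 nodes have a single neighbour: 0, 2, 16, 17, 18.

5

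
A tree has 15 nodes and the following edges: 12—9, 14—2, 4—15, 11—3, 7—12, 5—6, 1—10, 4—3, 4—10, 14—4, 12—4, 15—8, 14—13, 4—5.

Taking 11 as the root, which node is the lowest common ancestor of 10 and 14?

4

Path 10→root: 10 4 3 11; path 14→root: 14 4 3 11.
First common node: 4.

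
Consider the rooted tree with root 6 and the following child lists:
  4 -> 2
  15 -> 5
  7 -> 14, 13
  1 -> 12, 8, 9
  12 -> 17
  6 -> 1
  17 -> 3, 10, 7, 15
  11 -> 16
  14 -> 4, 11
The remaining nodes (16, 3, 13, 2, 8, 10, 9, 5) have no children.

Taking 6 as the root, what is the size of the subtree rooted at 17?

12

The subtree rooted at 17 contains: 17, 7, 15, 10, 3, 14, 13, 5, 4, 11, 2, 16 — 12 nodes.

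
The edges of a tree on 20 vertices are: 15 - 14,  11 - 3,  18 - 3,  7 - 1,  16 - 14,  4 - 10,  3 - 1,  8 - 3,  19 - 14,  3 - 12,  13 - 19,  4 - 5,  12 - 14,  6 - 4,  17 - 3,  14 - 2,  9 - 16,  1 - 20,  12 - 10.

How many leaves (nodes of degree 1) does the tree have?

12

Degree-1 nodes: 2, 5, 6, 7, 8, 9, 11, 13, 15, 17, 18, 20 — 12 of them.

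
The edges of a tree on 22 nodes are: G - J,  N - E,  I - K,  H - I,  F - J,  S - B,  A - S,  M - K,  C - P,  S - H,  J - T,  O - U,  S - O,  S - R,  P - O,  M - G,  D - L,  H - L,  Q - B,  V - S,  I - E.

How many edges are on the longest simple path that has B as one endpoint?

8

Distances from B peak at 8, attained at F (T also at distance 8).
B-S-H-I-K-M-G-J-F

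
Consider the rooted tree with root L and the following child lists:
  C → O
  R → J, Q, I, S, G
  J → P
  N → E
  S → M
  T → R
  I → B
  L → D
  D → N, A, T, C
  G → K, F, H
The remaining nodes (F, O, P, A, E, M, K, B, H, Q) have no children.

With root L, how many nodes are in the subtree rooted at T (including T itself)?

13

Descendants of T (including itself): T, R, J, I, G, S, Q, P, B, K, H, F, M. That's 13.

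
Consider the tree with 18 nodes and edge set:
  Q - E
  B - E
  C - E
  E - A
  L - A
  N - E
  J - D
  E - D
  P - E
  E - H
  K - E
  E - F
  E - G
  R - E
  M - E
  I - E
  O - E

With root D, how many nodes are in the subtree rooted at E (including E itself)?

16

Descendants of E (including itself): E, R, N, A, F, H, G, I, P, M, B, O, Q, C, K, L. That's 16.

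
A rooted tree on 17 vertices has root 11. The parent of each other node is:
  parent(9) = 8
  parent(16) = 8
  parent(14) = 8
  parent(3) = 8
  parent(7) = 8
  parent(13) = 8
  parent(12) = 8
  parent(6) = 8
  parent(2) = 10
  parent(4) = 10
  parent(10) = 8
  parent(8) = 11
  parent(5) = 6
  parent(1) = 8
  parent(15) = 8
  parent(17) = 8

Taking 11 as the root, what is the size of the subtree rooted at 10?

10's subtree: {10, 2, 4}, size 3.

3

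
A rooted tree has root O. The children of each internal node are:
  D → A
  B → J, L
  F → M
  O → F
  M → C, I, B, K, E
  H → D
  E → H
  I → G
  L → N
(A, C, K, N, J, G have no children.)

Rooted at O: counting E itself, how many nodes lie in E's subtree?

4

The subtree rooted at E contains: E, H, D, A — 4 nodes.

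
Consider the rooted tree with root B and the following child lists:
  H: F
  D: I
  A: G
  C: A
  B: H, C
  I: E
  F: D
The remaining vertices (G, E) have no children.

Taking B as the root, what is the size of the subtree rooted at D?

3

D's subtree: {D, I, E}, size 3.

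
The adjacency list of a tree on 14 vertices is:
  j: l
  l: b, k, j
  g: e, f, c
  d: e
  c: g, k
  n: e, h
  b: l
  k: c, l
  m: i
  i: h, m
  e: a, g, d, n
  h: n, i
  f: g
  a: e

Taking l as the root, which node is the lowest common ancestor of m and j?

l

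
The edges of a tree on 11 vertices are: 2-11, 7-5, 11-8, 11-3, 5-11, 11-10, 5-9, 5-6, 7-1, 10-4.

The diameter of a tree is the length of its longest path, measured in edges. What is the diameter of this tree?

5

Starting from 1, a farthest node is 4 at distance 5.
One longest path: 1 – 7 – 5 – 11 – 10 – 4.
So the diameter is 5.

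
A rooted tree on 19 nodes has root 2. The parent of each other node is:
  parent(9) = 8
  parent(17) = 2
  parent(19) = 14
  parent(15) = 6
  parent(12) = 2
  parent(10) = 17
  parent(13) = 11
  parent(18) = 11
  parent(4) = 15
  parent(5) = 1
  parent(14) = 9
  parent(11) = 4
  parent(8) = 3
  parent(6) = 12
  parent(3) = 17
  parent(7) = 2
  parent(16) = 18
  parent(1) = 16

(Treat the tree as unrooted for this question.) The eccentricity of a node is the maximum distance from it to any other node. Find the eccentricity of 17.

The node farthest from 17 is 5, via 17-2-12-6-15-4-11-18-16-1-5 — 10 edges.

10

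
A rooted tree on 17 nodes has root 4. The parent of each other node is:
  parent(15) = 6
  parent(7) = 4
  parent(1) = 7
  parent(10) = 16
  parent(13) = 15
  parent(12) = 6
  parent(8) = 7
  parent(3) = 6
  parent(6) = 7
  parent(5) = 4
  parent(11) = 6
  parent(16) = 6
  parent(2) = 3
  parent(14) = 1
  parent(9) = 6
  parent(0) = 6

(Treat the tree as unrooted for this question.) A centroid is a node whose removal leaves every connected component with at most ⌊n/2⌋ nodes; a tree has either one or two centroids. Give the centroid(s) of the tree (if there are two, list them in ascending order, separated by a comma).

6

Delete 6: the remaining components have sizes 6, 2, 2, 2, 1, 1, 1, 1. Max 6 ≤ 8, so 6 is a centroid.
No neighbour of 6 does as well, so 6 is the unique centroid.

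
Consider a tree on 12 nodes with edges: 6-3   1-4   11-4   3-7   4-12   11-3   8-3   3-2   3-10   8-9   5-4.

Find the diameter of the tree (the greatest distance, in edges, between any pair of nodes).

A longest path is 5-4-11-3-8-9, with 5 edges.

5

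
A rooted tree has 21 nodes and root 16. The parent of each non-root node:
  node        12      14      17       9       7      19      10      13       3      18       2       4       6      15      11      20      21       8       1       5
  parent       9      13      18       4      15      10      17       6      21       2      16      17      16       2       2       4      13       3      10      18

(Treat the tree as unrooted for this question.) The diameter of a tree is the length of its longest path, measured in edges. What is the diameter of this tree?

11

A longest path is 8–3–21–13–6–16–2–18–17–4–9–12, with 11 edges.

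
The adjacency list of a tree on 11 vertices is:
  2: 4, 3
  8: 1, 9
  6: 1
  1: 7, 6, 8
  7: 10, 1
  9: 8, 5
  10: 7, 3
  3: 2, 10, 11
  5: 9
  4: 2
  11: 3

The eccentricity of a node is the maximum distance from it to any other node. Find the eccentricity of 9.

A farthest node from 9 is 4.
The path 9–8–1–7–10–3–2–4 has 7 edges.

7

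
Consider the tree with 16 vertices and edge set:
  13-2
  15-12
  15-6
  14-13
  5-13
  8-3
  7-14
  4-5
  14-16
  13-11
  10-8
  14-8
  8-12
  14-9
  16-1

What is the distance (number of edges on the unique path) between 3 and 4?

5

3 – 8 – 14 – 13 – 5 – 4: 5 edges.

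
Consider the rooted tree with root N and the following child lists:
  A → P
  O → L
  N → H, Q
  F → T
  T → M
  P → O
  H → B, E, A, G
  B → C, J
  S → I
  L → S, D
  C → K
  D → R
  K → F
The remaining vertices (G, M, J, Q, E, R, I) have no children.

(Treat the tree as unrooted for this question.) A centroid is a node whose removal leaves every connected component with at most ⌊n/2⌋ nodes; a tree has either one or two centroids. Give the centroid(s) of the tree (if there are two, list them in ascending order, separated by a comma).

H

Delete H: the remaining components have sizes 8, 7, 2, 1, 1. Max 8 ≤ 10, so H is a centroid.
No neighbour of H does as well, so H is the unique centroid.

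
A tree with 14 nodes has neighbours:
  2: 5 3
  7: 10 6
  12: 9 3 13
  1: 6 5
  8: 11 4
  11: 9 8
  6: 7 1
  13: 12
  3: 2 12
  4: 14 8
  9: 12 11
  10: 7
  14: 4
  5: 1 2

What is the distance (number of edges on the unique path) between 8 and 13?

4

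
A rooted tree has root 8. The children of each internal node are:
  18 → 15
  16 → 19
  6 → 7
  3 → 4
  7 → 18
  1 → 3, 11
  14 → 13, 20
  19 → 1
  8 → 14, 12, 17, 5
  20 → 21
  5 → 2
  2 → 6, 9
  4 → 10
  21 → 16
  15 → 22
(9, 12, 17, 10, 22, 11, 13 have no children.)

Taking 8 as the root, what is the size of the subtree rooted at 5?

8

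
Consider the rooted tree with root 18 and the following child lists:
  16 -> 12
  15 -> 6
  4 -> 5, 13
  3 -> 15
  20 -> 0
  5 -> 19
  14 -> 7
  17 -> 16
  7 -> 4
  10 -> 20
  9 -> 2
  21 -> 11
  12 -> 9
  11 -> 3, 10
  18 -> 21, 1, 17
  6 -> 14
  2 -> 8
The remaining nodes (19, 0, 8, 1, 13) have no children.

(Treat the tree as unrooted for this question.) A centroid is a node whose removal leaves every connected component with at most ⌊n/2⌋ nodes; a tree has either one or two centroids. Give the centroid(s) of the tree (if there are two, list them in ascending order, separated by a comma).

If 11 is removed the pieces have sizes 9, 9, 3, all ≤ ⌊22/2⌋ = 11.
No neighbour of 11 does as well, so 11 is the unique centroid.

11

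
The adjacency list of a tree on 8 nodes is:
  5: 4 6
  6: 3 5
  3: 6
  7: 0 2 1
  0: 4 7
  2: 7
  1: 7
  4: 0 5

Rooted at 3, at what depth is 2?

6

Path from 3 to 2: 3 – 6 – 5 – 4 – 0 – 7 – 2, which has 6 edges.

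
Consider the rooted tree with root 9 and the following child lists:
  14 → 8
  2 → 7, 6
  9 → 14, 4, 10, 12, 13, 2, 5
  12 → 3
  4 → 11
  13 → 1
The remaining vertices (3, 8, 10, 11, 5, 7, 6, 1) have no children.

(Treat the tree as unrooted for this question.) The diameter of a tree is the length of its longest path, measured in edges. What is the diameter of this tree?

A longest path is 6 - 2 - 9 - 13 - 1, with 4 edges.

4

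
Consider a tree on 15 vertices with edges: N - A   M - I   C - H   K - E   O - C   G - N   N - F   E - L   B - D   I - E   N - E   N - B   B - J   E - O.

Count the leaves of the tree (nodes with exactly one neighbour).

The leaves are A, D, F, G, H, J, K, L, M.
That is 9 leaves.

9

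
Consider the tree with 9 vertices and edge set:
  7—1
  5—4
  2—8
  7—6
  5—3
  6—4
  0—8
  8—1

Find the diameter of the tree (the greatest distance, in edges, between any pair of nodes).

Starting from 2, a farthest node is 3 at distance 7.
One longest path: 2-8-1-7-6-4-5-3.
So the diameter is 7.

7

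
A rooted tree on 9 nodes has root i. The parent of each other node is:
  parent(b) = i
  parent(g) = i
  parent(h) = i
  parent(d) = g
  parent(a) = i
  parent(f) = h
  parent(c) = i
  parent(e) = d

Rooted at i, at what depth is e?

3

Climbing from e to the root: e – d – g – i. That's 3 steps.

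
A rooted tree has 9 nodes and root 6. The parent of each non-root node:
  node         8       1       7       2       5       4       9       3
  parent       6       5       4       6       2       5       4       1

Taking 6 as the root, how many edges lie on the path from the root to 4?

3

6 → 2 → 5 → 4 — 3 edges.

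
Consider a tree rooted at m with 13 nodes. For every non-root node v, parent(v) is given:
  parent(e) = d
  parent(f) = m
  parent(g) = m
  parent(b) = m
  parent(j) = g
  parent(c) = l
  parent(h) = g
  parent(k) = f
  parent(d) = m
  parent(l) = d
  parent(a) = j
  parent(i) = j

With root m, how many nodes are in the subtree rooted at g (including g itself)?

g's subtree: {g, j, h, i, a}, size 5.

5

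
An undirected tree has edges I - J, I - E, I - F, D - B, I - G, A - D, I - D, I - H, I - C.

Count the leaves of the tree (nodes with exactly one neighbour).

8

Degree-1 nodes: A, B, C, E, F, G, H, J — 8 of them.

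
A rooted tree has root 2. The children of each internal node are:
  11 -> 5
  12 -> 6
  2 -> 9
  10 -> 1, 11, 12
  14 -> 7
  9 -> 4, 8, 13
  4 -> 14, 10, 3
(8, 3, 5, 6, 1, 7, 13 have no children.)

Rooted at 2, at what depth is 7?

4

Path from 2 to 7: 2–9–4–14–7, which has 4 edges.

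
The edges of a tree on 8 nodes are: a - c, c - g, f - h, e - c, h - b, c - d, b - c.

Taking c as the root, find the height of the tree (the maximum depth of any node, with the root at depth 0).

3

A deepest node is f, reached by c – b – h – f.
That path has 3 edges, so the height is 3.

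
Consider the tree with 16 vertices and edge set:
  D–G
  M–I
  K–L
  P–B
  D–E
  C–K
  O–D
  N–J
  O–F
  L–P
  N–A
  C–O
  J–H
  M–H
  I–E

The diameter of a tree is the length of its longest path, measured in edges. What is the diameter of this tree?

BFS from B reaches A last, at distance 13; BFS from A confirms no node is farther.
Path: B–P–L–K–C–O–D–E–I–M–H–J–N–A.

13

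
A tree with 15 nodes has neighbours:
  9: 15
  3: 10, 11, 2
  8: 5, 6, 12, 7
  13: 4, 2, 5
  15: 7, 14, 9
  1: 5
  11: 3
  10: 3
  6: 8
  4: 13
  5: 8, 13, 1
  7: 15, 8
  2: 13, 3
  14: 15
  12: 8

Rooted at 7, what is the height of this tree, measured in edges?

6

11 sits deepest: 7–8–5–13–2–3–11 — 6 edges from the root.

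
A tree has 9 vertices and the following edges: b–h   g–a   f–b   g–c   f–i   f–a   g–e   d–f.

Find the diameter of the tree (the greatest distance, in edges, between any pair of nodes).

Starting from c, a farthest node is h at distance 5.
One longest path: c – g – a – f – b – h.
So the diameter is 5.

5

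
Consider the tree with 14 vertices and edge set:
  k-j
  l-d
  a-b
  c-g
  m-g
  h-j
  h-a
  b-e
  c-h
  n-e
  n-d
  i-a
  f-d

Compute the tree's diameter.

9

Starting from m, a farthest node is f at distance 9.
One longest path: m – g – c – h – a – b – e – n – d – f.
So the diameter is 9.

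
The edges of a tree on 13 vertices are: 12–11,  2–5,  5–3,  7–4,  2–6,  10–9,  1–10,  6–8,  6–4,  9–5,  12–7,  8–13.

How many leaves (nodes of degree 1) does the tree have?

Degree-1 nodes: 1, 3, 11, 13 — 4 of them.

4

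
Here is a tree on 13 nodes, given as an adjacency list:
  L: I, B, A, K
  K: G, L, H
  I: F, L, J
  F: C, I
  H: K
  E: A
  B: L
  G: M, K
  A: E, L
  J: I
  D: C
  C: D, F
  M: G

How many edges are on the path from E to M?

Walking from E: E – A – L – K – G – M. Length 5.

5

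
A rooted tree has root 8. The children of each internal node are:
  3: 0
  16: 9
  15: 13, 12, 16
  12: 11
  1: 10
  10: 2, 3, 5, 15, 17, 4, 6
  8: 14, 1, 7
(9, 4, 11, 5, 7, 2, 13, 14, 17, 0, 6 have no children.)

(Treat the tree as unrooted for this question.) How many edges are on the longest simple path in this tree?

BFS from 11 reaches 7 last, at distance 6; BFS from 7 confirms no node is farther.
Path: 11–12–15–10–1–8–7.

6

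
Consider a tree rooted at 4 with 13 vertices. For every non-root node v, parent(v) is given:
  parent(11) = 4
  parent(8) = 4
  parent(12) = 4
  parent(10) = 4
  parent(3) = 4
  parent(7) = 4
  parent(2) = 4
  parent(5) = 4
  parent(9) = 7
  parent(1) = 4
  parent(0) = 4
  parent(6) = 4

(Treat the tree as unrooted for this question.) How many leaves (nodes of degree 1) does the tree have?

11

Exactly 11 nodes have a single neighbour: 0, 1, 2, 3, 5, 6, 8, 9, 10, 11, 12.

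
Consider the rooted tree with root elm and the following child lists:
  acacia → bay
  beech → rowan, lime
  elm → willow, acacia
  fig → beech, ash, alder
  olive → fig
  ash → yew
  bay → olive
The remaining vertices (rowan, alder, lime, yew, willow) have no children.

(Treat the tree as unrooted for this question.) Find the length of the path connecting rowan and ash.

rowan - beech - fig - ash: 3 edges.

3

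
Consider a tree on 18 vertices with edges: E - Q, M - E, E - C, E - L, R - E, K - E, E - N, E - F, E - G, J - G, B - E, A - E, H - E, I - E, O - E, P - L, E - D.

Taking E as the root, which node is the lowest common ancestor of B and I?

E

Path B→root: B E; path I→root: I E.
First common node: E.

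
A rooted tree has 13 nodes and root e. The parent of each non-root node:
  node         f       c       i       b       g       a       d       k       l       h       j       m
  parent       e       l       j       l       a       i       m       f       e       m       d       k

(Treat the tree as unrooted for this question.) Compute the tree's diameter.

Starting from b, a farthest node is g at distance 10.
One longest path: b – l – e – f – k – m – d – j – i – a – g.
So the diameter is 10.

10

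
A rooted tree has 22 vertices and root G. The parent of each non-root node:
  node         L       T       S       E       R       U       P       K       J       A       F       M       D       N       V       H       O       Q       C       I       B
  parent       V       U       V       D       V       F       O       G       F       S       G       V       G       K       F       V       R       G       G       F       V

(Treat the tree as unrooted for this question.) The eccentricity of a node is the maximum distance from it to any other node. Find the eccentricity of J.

5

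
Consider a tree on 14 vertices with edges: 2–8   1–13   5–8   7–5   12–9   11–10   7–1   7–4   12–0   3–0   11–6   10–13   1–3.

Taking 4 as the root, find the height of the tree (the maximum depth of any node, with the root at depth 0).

A deepest node is 9, reached by 4 → 7 → 1 → 3 → 0 → 12 → 9.
That path has 6 edges, so the height is 6.

6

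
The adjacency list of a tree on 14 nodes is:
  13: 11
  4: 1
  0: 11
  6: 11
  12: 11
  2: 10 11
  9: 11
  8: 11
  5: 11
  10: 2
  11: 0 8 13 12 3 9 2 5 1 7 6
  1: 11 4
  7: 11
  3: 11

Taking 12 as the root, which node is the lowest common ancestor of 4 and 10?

4's ancestor chain is 4, 1, 11, 12 and 10's is 10, 2, 11, 12; they first meet at 11.

11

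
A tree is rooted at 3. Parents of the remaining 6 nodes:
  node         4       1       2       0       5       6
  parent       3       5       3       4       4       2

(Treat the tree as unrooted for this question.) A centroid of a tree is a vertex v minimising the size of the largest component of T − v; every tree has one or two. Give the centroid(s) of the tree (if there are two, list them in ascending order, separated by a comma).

4

Removing 4 splits the tree into components of sizes 3, 2, 1; the largest is 3 ≤ ⌊7/2⌋ = 3.
Every other node leaves some component of size > 3, so the centroid is unique.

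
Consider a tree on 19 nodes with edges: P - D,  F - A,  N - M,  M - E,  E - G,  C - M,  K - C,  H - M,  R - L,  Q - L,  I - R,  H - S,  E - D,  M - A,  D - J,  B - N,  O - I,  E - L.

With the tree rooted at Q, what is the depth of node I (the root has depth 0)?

Climbing from I to the root: I – R – L – Q. That's 3 steps.

3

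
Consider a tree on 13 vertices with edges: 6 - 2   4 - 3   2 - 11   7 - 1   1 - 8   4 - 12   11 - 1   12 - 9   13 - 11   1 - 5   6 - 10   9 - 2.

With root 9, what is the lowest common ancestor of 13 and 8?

11

Ancestors of 13 (toward the root): 13, 11, 2, 9.
Ancestors of 8: 8, 1, 11, 2, 9.
The deepest node appearing in both lists is 11.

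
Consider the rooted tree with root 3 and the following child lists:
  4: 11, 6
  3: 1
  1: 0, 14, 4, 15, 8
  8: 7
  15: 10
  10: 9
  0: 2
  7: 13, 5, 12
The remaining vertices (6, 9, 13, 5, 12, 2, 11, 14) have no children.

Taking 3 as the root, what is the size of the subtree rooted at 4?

3

Descendants of 4 (including itself): 4, 6, 11. That's 3.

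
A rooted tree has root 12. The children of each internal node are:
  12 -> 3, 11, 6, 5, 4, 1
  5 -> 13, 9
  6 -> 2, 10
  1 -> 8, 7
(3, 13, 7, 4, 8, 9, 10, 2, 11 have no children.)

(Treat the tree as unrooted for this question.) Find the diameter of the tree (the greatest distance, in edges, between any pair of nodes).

4

A longest path is 13 - 5 - 12 - 6 - 2, with 4 edges.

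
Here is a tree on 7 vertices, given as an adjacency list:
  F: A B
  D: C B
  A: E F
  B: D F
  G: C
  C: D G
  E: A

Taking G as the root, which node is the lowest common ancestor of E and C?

Ancestors of E (toward the root): E, A, F, B, D, C, G.
Ancestors of C: C, G.
The deepest node appearing in both lists is C.

C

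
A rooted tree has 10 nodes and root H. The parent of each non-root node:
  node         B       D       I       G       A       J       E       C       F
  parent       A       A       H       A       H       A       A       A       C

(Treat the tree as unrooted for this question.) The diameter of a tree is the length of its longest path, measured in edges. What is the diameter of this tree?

Starting from I, a farthest node is F at distance 4.
One longest path: I-H-A-C-F.
So the diameter is 4.

4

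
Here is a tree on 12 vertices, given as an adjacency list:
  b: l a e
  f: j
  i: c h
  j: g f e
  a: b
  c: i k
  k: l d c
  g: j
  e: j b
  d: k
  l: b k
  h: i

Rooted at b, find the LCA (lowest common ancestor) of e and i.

Ancestors of e (toward the root): e, b.
Ancestors of i: i, c, k, l, b.
The deepest node appearing in both lists is b.

b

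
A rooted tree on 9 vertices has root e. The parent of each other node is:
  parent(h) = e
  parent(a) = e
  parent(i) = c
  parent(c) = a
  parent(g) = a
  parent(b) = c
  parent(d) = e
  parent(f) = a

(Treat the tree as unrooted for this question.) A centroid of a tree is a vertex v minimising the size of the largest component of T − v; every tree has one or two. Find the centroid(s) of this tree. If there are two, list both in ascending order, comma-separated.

Removing a splits the tree into components of sizes 3, 3, 1, 1; the largest is 3 ≤ ⌊9/2⌋ = 4.
No neighbour of a does as well, so a is the unique centroid.

a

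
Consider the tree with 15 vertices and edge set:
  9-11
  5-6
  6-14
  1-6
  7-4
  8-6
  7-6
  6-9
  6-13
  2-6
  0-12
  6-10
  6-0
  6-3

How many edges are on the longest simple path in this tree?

A longest path is 11-9-6-0-12, with 4 edges.

4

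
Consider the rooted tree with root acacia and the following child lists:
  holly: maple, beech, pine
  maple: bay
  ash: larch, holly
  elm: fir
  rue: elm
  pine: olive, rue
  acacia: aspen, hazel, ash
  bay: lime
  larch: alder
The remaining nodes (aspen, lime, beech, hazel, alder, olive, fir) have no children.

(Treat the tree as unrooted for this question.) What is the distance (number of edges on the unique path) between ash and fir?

5

The path is ash–holly–pine–rue–elm–fir, which has 5 edges.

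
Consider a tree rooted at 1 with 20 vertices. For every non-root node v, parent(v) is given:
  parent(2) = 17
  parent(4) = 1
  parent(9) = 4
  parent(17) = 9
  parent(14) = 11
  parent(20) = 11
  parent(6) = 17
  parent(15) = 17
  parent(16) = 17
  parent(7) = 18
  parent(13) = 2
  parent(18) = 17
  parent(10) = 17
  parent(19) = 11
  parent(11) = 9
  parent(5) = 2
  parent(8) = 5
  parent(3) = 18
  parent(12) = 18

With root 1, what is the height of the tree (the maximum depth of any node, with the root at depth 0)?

6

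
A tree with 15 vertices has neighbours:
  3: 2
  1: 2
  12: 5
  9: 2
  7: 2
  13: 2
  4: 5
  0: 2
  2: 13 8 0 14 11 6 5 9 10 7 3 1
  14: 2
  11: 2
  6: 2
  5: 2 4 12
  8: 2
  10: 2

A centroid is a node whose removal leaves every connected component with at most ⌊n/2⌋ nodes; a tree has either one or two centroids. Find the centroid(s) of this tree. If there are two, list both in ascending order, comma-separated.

2

If 2 is removed the pieces have sizes 3, 1, 1, 1, 1, 1, 1, 1, 1, 1, 1, 1, all ≤ ⌊15/2⌋ = 7.
No neighbour of 2 does as well, so 2 is the unique centroid.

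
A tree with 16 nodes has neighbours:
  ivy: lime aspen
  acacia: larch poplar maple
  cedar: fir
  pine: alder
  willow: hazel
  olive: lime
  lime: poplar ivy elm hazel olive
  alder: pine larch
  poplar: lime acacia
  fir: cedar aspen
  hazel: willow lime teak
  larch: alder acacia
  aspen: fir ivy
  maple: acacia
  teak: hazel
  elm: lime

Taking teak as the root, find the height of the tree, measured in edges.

The longest root-to-leaf path is teak – hazel – lime – poplar – acacia – larch – alder – pine (7 edges).

7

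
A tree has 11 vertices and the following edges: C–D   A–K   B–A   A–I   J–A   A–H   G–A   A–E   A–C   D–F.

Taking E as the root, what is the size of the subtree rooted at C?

3

C's subtree: {C, D, F}, size 3.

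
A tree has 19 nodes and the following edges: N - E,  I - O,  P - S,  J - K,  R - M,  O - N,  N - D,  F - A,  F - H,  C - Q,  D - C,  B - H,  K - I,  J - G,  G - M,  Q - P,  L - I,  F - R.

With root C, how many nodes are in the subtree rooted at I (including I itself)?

11

The subtree rooted at I contains: I, K, L, J, G, M, R, F, A, H, B — 11 nodes.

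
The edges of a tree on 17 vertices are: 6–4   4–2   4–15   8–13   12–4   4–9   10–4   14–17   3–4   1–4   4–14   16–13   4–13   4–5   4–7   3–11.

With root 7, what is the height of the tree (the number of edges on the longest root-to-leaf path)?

3

The longest root-to-leaf path is 7 – 4 – 13 – 16 (3 edges).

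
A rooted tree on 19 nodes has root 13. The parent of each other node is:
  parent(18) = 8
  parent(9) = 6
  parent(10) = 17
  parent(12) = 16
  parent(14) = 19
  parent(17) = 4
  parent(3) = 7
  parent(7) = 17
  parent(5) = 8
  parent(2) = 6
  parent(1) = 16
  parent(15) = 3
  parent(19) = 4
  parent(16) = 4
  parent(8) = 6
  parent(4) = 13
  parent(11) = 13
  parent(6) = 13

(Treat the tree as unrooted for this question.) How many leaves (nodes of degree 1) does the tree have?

10

Degree-1 nodes: 1, 2, 5, 9, 10, 11, 12, 14, 15, 18 — 10 of them.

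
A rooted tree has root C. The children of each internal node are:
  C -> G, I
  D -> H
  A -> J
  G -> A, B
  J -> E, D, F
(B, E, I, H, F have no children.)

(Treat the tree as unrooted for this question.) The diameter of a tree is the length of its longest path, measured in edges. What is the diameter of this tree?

A longest path is I – C – G – A – J – D – H, with 6 edges.

6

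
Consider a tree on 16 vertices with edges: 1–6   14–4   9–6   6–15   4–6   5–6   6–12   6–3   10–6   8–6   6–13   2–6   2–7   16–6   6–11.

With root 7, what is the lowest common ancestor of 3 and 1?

6

3's ancestor chain is 3, 6, 2, 7 and 1's is 1, 6, 2, 7; they first meet at 6.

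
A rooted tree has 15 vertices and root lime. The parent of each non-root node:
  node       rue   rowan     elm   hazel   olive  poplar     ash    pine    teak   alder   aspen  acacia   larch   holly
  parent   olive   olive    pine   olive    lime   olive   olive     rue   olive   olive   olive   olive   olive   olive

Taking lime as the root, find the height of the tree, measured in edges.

elm sits deepest: lime – olive – rue – pine – elm — 4 edges from the root.

4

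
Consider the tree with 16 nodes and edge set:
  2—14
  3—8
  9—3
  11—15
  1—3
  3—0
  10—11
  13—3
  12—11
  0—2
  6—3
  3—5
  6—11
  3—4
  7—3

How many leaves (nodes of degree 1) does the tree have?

11

Exactly 11 nodes have a single neighbour: 1, 4, 5, 7, 8, 9, 10, 12, 13, 14, 15.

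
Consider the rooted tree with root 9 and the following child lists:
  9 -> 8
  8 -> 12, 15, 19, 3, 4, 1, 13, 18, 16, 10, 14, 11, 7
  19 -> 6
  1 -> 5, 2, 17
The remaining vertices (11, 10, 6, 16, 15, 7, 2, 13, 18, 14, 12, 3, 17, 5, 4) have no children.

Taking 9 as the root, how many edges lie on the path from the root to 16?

Climbing from 16 to the root: 16 – 8 – 9. That's 2 steps.

2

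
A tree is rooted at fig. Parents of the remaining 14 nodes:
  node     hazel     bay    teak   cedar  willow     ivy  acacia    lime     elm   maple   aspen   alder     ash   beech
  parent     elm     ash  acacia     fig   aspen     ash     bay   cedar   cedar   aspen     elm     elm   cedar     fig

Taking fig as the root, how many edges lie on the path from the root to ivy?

Climbing from ivy to the root: ivy → ash → cedar → fig. That's 3 steps.

3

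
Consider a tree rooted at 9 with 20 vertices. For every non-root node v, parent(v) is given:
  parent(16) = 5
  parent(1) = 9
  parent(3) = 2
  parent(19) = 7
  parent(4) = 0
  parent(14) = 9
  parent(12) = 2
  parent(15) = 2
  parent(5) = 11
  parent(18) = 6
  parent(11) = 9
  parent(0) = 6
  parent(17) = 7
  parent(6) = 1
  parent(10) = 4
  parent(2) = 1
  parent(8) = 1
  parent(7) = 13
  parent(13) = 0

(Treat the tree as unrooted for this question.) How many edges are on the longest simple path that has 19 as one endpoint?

The node farthest from 19 is 16, via 19 – 7 – 13 – 0 – 6 – 1 – 9 – 11 – 5 – 16 — 9 edges.

9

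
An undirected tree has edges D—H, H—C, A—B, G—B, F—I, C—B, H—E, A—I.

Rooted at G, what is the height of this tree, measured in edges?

4

A deepest node is F, reached by G – B – A – I – F.
That path has 4 edges, so the height is 4.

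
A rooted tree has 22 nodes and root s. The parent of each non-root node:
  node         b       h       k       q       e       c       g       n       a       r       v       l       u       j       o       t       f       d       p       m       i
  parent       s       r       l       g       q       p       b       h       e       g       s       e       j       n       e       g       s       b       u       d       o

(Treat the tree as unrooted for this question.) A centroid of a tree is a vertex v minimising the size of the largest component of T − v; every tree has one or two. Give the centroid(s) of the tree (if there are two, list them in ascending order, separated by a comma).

g

Delete g: the remaining components have sizes 7, 7, 6, 1. Max 7 ≤ 11, so g is a centroid.
No neighbour of g does as well, so g is the unique centroid.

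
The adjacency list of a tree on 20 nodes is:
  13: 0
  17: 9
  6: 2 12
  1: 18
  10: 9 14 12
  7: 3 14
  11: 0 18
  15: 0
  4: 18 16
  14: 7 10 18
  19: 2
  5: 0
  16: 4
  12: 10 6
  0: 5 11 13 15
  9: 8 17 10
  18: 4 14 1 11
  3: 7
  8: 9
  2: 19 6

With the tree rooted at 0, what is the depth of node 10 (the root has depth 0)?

4

0 – 11 – 18 – 14 – 10 — 4 edges.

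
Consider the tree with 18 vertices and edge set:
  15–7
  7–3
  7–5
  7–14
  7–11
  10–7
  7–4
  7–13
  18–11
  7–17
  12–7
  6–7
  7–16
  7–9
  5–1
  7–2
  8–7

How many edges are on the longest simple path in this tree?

BFS from 1 reaches 18 last, at distance 4; BFS from 18 confirms no node is farther.
Path: 1-5-7-11-18.

4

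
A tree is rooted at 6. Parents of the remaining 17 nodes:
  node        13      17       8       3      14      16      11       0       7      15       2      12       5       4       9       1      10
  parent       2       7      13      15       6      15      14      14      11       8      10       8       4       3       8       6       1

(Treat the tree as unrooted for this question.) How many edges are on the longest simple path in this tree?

A longest path is 17-7-11-14-6-1-10-2-13-8-15-3-4-5, with 13 edges.

13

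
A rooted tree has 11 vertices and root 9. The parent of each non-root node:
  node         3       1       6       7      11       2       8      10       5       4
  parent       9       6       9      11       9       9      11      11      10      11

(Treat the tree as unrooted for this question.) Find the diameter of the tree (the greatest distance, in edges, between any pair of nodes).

BFS from 1 reaches 5 last, at distance 5; BFS from 5 confirms no node is farther.
Path: 1–6–9–11–10–5.

5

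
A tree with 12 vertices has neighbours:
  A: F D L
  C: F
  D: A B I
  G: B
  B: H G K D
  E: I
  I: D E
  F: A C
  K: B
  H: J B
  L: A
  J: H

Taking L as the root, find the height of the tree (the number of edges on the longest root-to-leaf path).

5

The longest root-to-leaf path is L → A → D → B → H → J (5 edges).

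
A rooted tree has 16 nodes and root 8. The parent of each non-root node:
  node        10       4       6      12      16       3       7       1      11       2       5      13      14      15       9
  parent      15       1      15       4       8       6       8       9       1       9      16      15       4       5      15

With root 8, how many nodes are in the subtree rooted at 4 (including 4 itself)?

4's subtree: {4, 12, 14}, size 3.

3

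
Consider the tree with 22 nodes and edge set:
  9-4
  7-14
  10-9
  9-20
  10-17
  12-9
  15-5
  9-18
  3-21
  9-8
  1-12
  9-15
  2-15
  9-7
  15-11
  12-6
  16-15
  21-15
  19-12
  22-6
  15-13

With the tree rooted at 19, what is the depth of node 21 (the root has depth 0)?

4

Climbing from 21 to the root: 21–15–9–12–19. That's 4 steps.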